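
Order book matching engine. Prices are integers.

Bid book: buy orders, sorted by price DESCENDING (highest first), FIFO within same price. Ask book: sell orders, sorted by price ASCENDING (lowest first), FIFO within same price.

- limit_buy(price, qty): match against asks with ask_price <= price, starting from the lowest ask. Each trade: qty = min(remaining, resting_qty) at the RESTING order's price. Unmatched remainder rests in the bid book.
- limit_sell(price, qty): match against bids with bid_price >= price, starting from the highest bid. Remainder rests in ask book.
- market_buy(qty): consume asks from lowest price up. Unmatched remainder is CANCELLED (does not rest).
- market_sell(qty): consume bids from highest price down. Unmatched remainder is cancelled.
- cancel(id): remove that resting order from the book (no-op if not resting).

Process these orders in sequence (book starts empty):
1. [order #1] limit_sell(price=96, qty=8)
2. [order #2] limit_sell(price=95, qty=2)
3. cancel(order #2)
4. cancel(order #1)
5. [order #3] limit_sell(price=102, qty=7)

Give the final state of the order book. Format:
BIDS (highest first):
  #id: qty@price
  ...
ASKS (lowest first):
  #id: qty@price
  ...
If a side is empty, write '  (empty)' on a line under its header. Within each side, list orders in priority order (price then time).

After op 1 [order #1] limit_sell(price=96, qty=8): fills=none; bids=[-] asks=[#1:8@96]
After op 2 [order #2] limit_sell(price=95, qty=2): fills=none; bids=[-] asks=[#2:2@95 #1:8@96]
After op 3 cancel(order #2): fills=none; bids=[-] asks=[#1:8@96]
After op 4 cancel(order #1): fills=none; bids=[-] asks=[-]
After op 5 [order #3] limit_sell(price=102, qty=7): fills=none; bids=[-] asks=[#3:7@102]

Answer: BIDS (highest first):
  (empty)
ASKS (lowest first):
  #3: 7@102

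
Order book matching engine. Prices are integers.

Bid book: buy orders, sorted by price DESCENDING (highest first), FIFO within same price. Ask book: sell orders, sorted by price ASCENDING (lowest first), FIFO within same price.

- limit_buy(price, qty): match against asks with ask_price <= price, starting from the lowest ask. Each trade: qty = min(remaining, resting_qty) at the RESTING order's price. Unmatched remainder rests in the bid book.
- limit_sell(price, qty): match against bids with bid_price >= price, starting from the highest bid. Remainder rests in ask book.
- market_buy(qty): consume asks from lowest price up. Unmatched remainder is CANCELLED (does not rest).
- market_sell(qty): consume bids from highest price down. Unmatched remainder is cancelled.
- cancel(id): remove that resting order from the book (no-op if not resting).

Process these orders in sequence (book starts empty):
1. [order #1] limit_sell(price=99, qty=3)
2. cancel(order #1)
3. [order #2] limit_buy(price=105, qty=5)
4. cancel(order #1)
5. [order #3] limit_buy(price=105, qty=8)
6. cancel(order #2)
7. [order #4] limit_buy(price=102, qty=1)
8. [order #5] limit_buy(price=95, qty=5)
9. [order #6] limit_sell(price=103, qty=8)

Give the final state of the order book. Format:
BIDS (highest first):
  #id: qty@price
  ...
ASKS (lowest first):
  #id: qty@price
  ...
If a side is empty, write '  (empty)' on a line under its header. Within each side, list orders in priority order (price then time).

After op 1 [order #1] limit_sell(price=99, qty=3): fills=none; bids=[-] asks=[#1:3@99]
After op 2 cancel(order #1): fills=none; bids=[-] asks=[-]
After op 3 [order #2] limit_buy(price=105, qty=5): fills=none; bids=[#2:5@105] asks=[-]
After op 4 cancel(order #1): fills=none; bids=[#2:5@105] asks=[-]
After op 5 [order #3] limit_buy(price=105, qty=8): fills=none; bids=[#2:5@105 #3:8@105] asks=[-]
After op 6 cancel(order #2): fills=none; bids=[#3:8@105] asks=[-]
After op 7 [order #4] limit_buy(price=102, qty=1): fills=none; bids=[#3:8@105 #4:1@102] asks=[-]
After op 8 [order #5] limit_buy(price=95, qty=5): fills=none; bids=[#3:8@105 #4:1@102 #5:5@95] asks=[-]
After op 9 [order #6] limit_sell(price=103, qty=8): fills=#3x#6:8@105; bids=[#4:1@102 #5:5@95] asks=[-]

Answer: BIDS (highest first):
  #4: 1@102
  #5: 5@95
ASKS (lowest first):
  (empty)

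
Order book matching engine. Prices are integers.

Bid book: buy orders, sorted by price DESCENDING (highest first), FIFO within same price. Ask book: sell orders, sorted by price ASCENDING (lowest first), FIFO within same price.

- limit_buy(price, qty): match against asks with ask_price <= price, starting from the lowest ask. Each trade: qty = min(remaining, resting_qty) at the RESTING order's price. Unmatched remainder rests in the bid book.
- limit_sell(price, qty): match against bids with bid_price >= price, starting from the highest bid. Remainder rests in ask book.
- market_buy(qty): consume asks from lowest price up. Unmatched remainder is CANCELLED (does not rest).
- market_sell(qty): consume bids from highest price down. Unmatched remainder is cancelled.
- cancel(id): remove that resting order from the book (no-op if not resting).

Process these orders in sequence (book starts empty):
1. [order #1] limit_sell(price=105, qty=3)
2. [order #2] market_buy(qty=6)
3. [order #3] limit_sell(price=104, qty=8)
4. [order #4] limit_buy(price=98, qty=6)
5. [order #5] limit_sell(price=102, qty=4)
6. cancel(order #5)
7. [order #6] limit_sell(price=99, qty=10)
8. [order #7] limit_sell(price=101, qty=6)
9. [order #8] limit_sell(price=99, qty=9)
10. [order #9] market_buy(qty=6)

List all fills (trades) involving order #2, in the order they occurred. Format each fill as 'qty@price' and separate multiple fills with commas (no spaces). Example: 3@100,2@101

After op 1 [order #1] limit_sell(price=105, qty=3): fills=none; bids=[-] asks=[#1:3@105]
After op 2 [order #2] market_buy(qty=6): fills=#2x#1:3@105; bids=[-] asks=[-]
After op 3 [order #3] limit_sell(price=104, qty=8): fills=none; bids=[-] asks=[#3:8@104]
After op 4 [order #4] limit_buy(price=98, qty=6): fills=none; bids=[#4:6@98] asks=[#3:8@104]
After op 5 [order #5] limit_sell(price=102, qty=4): fills=none; bids=[#4:6@98] asks=[#5:4@102 #3:8@104]
After op 6 cancel(order #5): fills=none; bids=[#4:6@98] asks=[#3:8@104]
After op 7 [order #6] limit_sell(price=99, qty=10): fills=none; bids=[#4:6@98] asks=[#6:10@99 #3:8@104]
After op 8 [order #7] limit_sell(price=101, qty=6): fills=none; bids=[#4:6@98] asks=[#6:10@99 #7:6@101 #3:8@104]
After op 9 [order #8] limit_sell(price=99, qty=9): fills=none; bids=[#4:6@98] asks=[#6:10@99 #8:9@99 #7:6@101 #3:8@104]
After op 10 [order #9] market_buy(qty=6): fills=#9x#6:6@99; bids=[#4:6@98] asks=[#6:4@99 #8:9@99 #7:6@101 #3:8@104]

Answer: 3@105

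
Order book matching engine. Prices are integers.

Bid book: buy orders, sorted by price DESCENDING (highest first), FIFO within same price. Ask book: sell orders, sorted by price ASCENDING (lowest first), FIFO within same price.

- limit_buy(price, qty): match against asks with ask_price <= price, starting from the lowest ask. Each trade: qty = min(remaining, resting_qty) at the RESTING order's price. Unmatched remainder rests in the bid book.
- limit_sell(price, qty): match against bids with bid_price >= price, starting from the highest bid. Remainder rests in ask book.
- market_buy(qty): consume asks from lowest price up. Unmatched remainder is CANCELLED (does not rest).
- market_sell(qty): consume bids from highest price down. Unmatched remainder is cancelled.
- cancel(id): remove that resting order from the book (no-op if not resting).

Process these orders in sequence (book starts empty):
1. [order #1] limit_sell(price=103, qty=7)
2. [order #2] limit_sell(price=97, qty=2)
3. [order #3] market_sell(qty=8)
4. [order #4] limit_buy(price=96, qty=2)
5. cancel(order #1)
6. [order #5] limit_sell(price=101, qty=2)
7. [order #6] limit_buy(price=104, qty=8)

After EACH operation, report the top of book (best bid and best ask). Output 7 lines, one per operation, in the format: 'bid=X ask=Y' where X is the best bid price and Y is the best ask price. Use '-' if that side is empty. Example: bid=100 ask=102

Answer: bid=- ask=103
bid=- ask=97
bid=- ask=97
bid=96 ask=97
bid=96 ask=97
bid=96 ask=97
bid=104 ask=-

Derivation:
After op 1 [order #1] limit_sell(price=103, qty=7): fills=none; bids=[-] asks=[#1:7@103]
After op 2 [order #2] limit_sell(price=97, qty=2): fills=none; bids=[-] asks=[#2:2@97 #1:7@103]
After op 3 [order #3] market_sell(qty=8): fills=none; bids=[-] asks=[#2:2@97 #1:7@103]
After op 4 [order #4] limit_buy(price=96, qty=2): fills=none; bids=[#4:2@96] asks=[#2:2@97 #1:7@103]
After op 5 cancel(order #1): fills=none; bids=[#4:2@96] asks=[#2:2@97]
After op 6 [order #5] limit_sell(price=101, qty=2): fills=none; bids=[#4:2@96] asks=[#2:2@97 #5:2@101]
After op 7 [order #6] limit_buy(price=104, qty=8): fills=#6x#2:2@97 #6x#5:2@101; bids=[#6:4@104 #4:2@96] asks=[-]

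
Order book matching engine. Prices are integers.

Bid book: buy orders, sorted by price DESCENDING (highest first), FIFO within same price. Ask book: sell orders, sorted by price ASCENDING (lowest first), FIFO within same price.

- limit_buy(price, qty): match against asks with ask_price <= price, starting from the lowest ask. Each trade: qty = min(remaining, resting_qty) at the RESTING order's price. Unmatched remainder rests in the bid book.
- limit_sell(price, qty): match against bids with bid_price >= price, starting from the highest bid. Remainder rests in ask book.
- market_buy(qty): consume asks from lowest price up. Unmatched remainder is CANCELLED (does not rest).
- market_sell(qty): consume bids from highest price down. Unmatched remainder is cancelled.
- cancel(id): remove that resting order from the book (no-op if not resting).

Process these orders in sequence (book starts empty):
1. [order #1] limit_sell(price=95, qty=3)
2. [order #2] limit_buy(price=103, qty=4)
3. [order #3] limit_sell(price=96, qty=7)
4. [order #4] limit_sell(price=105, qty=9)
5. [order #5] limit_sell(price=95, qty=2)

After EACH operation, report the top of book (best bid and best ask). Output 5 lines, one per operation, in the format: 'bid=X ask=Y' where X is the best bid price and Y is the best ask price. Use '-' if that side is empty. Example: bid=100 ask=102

Answer: bid=- ask=95
bid=103 ask=-
bid=- ask=96
bid=- ask=96
bid=- ask=95

Derivation:
After op 1 [order #1] limit_sell(price=95, qty=3): fills=none; bids=[-] asks=[#1:3@95]
After op 2 [order #2] limit_buy(price=103, qty=4): fills=#2x#1:3@95; bids=[#2:1@103] asks=[-]
After op 3 [order #3] limit_sell(price=96, qty=7): fills=#2x#3:1@103; bids=[-] asks=[#3:6@96]
After op 4 [order #4] limit_sell(price=105, qty=9): fills=none; bids=[-] asks=[#3:6@96 #4:9@105]
After op 5 [order #5] limit_sell(price=95, qty=2): fills=none; bids=[-] asks=[#5:2@95 #3:6@96 #4:9@105]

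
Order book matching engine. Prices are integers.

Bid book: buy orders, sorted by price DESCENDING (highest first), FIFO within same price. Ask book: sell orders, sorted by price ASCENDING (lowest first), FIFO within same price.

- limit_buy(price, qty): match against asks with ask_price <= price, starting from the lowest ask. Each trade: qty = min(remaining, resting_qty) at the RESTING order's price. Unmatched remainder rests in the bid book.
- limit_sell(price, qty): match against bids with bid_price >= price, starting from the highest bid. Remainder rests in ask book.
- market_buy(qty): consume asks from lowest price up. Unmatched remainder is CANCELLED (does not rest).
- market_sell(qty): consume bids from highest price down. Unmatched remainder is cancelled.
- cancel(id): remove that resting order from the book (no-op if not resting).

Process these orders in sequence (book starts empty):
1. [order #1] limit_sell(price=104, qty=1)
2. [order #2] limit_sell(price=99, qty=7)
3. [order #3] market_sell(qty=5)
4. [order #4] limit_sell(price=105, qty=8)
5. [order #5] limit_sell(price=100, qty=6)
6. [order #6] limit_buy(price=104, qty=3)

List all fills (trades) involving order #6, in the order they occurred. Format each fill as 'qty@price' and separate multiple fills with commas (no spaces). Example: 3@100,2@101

Answer: 3@99

Derivation:
After op 1 [order #1] limit_sell(price=104, qty=1): fills=none; bids=[-] asks=[#1:1@104]
After op 2 [order #2] limit_sell(price=99, qty=7): fills=none; bids=[-] asks=[#2:7@99 #1:1@104]
After op 3 [order #3] market_sell(qty=5): fills=none; bids=[-] asks=[#2:7@99 #1:1@104]
After op 4 [order #4] limit_sell(price=105, qty=8): fills=none; bids=[-] asks=[#2:7@99 #1:1@104 #4:8@105]
After op 5 [order #5] limit_sell(price=100, qty=6): fills=none; bids=[-] asks=[#2:7@99 #5:6@100 #1:1@104 #4:8@105]
After op 6 [order #6] limit_buy(price=104, qty=3): fills=#6x#2:3@99; bids=[-] asks=[#2:4@99 #5:6@100 #1:1@104 #4:8@105]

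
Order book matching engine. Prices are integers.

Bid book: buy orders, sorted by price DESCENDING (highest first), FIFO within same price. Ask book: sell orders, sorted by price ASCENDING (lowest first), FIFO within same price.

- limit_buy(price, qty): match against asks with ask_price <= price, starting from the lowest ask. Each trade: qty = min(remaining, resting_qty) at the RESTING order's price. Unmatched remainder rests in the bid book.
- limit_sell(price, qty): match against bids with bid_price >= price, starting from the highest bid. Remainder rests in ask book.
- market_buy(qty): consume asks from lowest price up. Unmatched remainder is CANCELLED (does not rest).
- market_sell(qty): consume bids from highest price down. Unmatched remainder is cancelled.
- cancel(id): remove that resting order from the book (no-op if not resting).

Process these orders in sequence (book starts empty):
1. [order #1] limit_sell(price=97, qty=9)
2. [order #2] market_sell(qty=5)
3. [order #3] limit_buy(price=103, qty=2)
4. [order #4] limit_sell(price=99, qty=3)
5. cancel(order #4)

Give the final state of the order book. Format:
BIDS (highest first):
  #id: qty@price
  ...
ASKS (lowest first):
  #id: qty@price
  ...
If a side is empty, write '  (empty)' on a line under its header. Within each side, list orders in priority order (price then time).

After op 1 [order #1] limit_sell(price=97, qty=9): fills=none; bids=[-] asks=[#1:9@97]
After op 2 [order #2] market_sell(qty=5): fills=none; bids=[-] asks=[#1:9@97]
After op 3 [order #3] limit_buy(price=103, qty=2): fills=#3x#1:2@97; bids=[-] asks=[#1:7@97]
After op 4 [order #4] limit_sell(price=99, qty=3): fills=none; bids=[-] asks=[#1:7@97 #4:3@99]
After op 5 cancel(order #4): fills=none; bids=[-] asks=[#1:7@97]

Answer: BIDS (highest first):
  (empty)
ASKS (lowest first):
  #1: 7@97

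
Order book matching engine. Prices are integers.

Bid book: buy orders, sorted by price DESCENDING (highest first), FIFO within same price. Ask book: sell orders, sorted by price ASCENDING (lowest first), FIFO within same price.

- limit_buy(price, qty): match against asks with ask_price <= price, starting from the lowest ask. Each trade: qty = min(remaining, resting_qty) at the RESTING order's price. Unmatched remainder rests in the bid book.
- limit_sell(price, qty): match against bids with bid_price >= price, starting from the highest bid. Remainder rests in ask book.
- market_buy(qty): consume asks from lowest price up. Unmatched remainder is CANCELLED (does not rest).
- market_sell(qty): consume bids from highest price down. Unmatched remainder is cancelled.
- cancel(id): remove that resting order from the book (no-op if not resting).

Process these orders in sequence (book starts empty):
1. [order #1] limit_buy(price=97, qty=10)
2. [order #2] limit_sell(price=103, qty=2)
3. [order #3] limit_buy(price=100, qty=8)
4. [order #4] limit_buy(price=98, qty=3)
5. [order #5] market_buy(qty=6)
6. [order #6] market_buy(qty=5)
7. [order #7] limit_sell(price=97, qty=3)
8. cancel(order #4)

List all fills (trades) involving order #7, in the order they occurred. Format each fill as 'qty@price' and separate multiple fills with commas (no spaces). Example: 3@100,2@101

After op 1 [order #1] limit_buy(price=97, qty=10): fills=none; bids=[#1:10@97] asks=[-]
After op 2 [order #2] limit_sell(price=103, qty=2): fills=none; bids=[#1:10@97] asks=[#2:2@103]
After op 3 [order #3] limit_buy(price=100, qty=8): fills=none; bids=[#3:8@100 #1:10@97] asks=[#2:2@103]
After op 4 [order #4] limit_buy(price=98, qty=3): fills=none; bids=[#3:8@100 #4:3@98 #1:10@97] asks=[#2:2@103]
After op 5 [order #5] market_buy(qty=6): fills=#5x#2:2@103; bids=[#3:8@100 #4:3@98 #1:10@97] asks=[-]
After op 6 [order #6] market_buy(qty=5): fills=none; bids=[#3:8@100 #4:3@98 #1:10@97] asks=[-]
After op 7 [order #7] limit_sell(price=97, qty=3): fills=#3x#7:3@100; bids=[#3:5@100 #4:3@98 #1:10@97] asks=[-]
After op 8 cancel(order #4): fills=none; bids=[#3:5@100 #1:10@97] asks=[-]

Answer: 3@100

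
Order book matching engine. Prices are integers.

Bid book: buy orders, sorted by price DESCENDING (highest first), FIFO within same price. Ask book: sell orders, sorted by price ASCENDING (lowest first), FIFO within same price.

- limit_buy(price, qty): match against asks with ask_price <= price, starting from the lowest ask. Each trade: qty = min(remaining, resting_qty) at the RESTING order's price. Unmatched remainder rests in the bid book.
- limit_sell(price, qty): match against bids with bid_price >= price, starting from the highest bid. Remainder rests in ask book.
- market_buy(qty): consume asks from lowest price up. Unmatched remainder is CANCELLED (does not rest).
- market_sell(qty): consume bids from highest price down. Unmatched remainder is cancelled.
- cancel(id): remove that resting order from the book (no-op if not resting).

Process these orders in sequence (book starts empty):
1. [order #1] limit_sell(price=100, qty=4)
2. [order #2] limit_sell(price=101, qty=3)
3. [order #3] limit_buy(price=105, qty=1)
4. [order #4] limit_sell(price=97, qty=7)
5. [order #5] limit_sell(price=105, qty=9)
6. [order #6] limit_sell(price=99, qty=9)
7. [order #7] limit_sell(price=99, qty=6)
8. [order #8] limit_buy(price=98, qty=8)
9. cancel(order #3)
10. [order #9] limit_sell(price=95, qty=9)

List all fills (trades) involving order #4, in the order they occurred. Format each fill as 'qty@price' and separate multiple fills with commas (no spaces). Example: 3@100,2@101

Answer: 7@97

Derivation:
After op 1 [order #1] limit_sell(price=100, qty=4): fills=none; bids=[-] asks=[#1:4@100]
After op 2 [order #2] limit_sell(price=101, qty=3): fills=none; bids=[-] asks=[#1:4@100 #2:3@101]
After op 3 [order #3] limit_buy(price=105, qty=1): fills=#3x#1:1@100; bids=[-] asks=[#1:3@100 #2:3@101]
After op 4 [order #4] limit_sell(price=97, qty=7): fills=none; bids=[-] asks=[#4:7@97 #1:3@100 #2:3@101]
After op 5 [order #5] limit_sell(price=105, qty=9): fills=none; bids=[-] asks=[#4:7@97 #1:3@100 #2:3@101 #5:9@105]
After op 6 [order #6] limit_sell(price=99, qty=9): fills=none; bids=[-] asks=[#4:7@97 #6:9@99 #1:3@100 #2:3@101 #5:9@105]
After op 7 [order #7] limit_sell(price=99, qty=6): fills=none; bids=[-] asks=[#4:7@97 #6:9@99 #7:6@99 #1:3@100 #2:3@101 #5:9@105]
After op 8 [order #8] limit_buy(price=98, qty=8): fills=#8x#4:7@97; bids=[#8:1@98] asks=[#6:9@99 #7:6@99 #1:3@100 #2:3@101 #5:9@105]
After op 9 cancel(order #3): fills=none; bids=[#8:1@98] asks=[#6:9@99 #7:6@99 #1:3@100 #2:3@101 #5:9@105]
After op 10 [order #9] limit_sell(price=95, qty=9): fills=#8x#9:1@98; bids=[-] asks=[#9:8@95 #6:9@99 #7:6@99 #1:3@100 #2:3@101 #5:9@105]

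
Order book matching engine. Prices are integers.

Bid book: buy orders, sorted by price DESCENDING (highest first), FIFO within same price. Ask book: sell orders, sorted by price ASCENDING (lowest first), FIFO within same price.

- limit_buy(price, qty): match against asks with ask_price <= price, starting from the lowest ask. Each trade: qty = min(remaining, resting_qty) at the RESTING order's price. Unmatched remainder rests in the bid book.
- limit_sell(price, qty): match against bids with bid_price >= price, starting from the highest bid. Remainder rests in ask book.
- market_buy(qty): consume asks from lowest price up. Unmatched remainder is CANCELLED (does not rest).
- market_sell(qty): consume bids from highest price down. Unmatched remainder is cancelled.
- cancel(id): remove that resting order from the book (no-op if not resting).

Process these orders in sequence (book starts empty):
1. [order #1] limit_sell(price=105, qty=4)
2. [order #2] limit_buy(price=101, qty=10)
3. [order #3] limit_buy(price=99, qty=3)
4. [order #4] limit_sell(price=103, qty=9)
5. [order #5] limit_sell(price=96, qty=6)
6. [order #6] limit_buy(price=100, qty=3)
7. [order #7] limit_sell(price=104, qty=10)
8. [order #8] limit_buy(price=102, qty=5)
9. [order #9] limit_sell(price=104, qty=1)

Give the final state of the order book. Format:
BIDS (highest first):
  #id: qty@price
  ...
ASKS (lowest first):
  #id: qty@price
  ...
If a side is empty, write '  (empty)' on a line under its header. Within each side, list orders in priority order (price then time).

Answer: BIDS (highest first):
  #8: 5@102
  #2: 4@101
  #6: 3@100
  #3: 3@99
ASKS (lowest first):
  #4: 9@103
  #7: 10@104
  #9: 1@104
  #1: 4@105

Derivation:
After op 1 [order #1] limit_sell(price=105, qty=4): fills=none; bids=[-] asks=[#1:4@105]
After op 2 [order #2] limit_buy(price=101, qty=10): fills=none; bids=[#2:10@101] asks=[#1:4@105]
After op 3 [order #3] limit_buy(price=99, qty=3): fills=none; bids=[#2:10@101 #3:3@99] asks=[#1:4@105]
After op 4 [order #4] limit_sell(price=103, qty=9): fills=none; bids=[#2:10@101 #3:3@99] asks=[#4:9@103 #1:4@105]
After op 5 [order #5] limit_sell(price=96, qty=6): fills=#2x#5:6@101; bids=[#2:4@101 #3:3@99] asks=[#4:9@103 #1:4@105]
After op 6 [order #6] limit_buy(price=100, qty=3): fills=none; bids=[#2:4@101 #6:3@100 #3:3@99] asks=[#4:9@103 #1:4@105]
After op 7 [order #7] limit_sell(price=104, qty=10): fills=none; bids=[#2:4@101 #6:3@100 #3:3@99] asks=[#4:9@103 #7:10@104 #1:4@105]
After op 8 [order #8] limit_buy(price=102, qty=5): fills=none; bids=[#8:5@102 #2:4@101 #6:3@100 #3:3@99] asks=[#4:9@103 #7:10@104 #1:4@105]
After op 9 [order #9] limit_sell(price=104, qty=1): fills=none; bids=[#8:5@102 #2:4@101 #6:3@100 #3:3@99] asks=[#4:9@103 #7:10@104 #9:1@104 #1:4@105]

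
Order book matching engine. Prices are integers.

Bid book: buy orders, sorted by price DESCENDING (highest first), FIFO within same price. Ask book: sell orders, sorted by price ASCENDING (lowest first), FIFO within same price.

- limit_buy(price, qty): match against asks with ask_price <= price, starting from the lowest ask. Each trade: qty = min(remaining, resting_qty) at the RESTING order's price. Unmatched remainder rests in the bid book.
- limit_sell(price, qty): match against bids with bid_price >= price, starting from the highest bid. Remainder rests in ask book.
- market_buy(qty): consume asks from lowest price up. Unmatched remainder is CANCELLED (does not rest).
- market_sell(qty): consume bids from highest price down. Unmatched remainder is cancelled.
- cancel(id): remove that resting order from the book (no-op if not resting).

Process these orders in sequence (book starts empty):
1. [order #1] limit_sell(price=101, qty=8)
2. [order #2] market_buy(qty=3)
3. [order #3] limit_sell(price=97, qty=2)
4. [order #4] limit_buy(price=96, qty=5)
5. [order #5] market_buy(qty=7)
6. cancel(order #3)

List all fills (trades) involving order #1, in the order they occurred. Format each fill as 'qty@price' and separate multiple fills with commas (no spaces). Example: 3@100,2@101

After op 1 [order #1] limit_sell(price=101, qty=8): fills=none; bids=[-] asks=[#1:8@101]
After op 2 [order #2] market_buy(qty=3): fills=#2x#1:3@101; bids=[-] asks=[#1:5@101]
After op 3 [order #3] limit_sell(price=97, qty=2): fills=none; bids=[-] asks=[#3:2@97 #1:5@101]
After op 4 [order #4] limit_buy(price=96, qty=5): fills=none; bids=[#4:5@96] asks=[#3:2@97 #1:5@101]
After op 5 [order #5] market_buy(qty=7): fills=#5x#3:2@97 #5x#1:5@101; bids=[#4:5@96] asks=[-]
After op 6 cancel(order #3): fills=none; bids=[#4:5@96] asks=[-]

Answer: 3@101,5@101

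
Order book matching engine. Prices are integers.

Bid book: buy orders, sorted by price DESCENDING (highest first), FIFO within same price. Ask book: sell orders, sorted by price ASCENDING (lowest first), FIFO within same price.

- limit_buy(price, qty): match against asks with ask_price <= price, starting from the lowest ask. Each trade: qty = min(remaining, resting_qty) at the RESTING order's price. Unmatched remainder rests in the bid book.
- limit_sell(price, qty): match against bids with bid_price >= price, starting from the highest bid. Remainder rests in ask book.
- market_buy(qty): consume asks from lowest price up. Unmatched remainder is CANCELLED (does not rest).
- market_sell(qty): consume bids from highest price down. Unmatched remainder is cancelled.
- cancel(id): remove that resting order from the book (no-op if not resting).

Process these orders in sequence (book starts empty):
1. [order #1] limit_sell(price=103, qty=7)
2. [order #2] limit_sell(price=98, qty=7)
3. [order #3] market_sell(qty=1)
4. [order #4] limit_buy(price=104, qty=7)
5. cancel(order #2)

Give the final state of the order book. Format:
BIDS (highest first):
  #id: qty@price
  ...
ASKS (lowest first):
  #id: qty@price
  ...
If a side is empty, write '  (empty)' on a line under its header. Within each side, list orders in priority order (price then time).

Answer: BIDS (highest first):
  (empty)
ASKS (lowest first):
  #1: 7@103

Derivation:
After op 1 [order #1] limit_sell(price=103, qty=7): fills=none; bids=[-] asks=[#1:7@103]
After op 2 [order #2] limit_sell(price=98, qty=7): fills=none; bids=[-] asks=[#2:7@98 #1:7@103]
After op 3 [order #3] market_sell(qty=1): fills=none; bids=[-] asks=[#2:7@98 #1:7@103]
After op 4 [order #4] limit_buy(price=104, qty=7): fills=#4x#2:7@98; bids=[-] asks=[#1:7@103]
After op 5 cancel(order #2): fills=none; bids=[-] asks=[#1:7@103]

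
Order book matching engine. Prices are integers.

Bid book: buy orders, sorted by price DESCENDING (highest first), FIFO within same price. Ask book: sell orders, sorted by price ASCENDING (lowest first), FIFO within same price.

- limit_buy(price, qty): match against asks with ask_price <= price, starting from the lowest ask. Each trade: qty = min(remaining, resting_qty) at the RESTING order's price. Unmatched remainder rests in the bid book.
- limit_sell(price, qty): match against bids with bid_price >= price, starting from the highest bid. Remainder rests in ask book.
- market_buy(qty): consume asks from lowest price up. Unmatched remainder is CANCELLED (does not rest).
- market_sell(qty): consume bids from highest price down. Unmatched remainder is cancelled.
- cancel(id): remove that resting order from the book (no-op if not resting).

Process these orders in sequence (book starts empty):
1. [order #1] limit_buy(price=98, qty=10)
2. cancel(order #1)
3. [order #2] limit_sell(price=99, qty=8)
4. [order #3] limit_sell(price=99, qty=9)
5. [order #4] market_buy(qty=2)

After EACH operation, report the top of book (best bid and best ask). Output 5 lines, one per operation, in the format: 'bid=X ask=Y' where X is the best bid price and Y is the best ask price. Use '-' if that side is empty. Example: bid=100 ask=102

After op 1 [order #1] limit_buy(price=98, qty=10): fills=none; bids=[#1:10@98] asks=[-]
After op 2 cancel(order #1): fills=none; bids=[-] asks=[-]
After op 3 [order #2] limit_sell(price=99, qty=8): fills=none; bids=[-] asks=[#2:8@99]
After op 4 [order #3] limit_sell(price=99, qty=9): fills=none; bids=[-] asks=[#2:8@99 #3:9@99]
After op 5 [order #4] market_buy(qty=2): fills=#4x#2:2@99; bids=[-] asks=[#2:6@99 #3:9@99]

Answer: bid=98 ask=-
bid=- ask=-
bid=- ask=99
bid=- ask=99
bid=- ask=99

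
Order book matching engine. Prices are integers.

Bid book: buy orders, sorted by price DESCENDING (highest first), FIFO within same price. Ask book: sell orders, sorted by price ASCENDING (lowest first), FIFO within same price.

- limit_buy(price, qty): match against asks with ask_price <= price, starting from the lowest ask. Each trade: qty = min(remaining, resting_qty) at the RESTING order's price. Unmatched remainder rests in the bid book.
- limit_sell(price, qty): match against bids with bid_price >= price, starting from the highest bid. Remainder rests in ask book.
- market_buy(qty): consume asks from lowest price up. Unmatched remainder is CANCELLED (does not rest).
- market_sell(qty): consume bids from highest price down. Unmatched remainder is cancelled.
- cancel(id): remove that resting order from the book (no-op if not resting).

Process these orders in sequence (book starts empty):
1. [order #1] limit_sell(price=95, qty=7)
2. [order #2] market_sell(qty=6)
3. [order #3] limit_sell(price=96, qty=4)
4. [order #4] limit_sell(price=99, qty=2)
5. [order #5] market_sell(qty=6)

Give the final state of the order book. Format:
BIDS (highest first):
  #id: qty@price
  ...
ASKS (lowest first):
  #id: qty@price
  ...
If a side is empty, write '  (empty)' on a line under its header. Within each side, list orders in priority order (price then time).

Answer: BIDS (highest first):
  (empty)
ASKS (lowest first):
  #1: 7@95
  #3: 4@96
  #4: 2@99

Derivation:
After op 1 [order #1] limit_sell(price=95, qty=7): fills=none; bids=[-] asks=[#1:7@95]
After op 2 [order #2] market_sell(qty=6): fills=none; bids=[-] asks=[#1:7@95]
After op 3 [order #3] limit_sell(price=96, qty=4): fills=none; bids=[-] asks=[#1:7@95 #3:4@96]
After op 4 [order #4] limit_sell(price=99, qty=2): fills=none; bids=[-] asks=[#1:7@95 #3:4@96 #4:2@99]
After op 5 [order #5] market_sell(qty=6): fills=none; bids=[-] asks=[#1:7@95 #3:4@96 #4:2@99]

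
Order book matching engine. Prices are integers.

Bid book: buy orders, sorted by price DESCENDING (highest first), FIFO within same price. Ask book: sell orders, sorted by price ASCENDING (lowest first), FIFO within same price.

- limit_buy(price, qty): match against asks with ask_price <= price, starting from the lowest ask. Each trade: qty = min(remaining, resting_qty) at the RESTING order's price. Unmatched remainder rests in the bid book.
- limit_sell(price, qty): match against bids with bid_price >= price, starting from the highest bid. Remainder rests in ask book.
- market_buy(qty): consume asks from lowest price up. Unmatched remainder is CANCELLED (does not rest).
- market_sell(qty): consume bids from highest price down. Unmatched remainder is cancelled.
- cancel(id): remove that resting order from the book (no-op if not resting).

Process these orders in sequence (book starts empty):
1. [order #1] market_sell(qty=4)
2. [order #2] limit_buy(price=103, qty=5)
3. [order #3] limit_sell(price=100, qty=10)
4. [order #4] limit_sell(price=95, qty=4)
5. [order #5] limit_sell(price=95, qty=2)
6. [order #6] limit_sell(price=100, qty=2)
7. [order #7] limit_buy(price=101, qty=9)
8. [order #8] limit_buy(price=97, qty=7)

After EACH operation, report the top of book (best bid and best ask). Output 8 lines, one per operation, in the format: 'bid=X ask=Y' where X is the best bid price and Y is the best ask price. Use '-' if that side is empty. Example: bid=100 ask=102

After op 1 [order #1] market_sell(qty=4): fills=none; bids=[-] asks=[-]
After op 2 [order #2] limit_buy(price=103, qty=5): fills=none; bids=[#2:5@103] asks=[-]
After op 3 [order #3] limit_sell(price=100, qty=10): fills=#2x#3:5@103; bids=[-] asks=[#3:5@100]
After op 4 [order #4] limit_sell(price=95, qty=4): fills=none; bids=[-] asks=[#4:4@95 #3:5@100]
After op 5 [order #5] limit_sell(price=95, qty=2): fills=none; bids=[-] asks=[#4:4@95 #5:2@95 #3:5@100]
After op 6 [order #6] limit_sell(price=100, qty=2): fills=none; bids=[-] asks=[#4:4@95 #5:2@95 #3:5@100 #6:2@100]
After op 7 [order #7] limit_buy(price=101, qty=9): fills=#7x#4:4@95 #7x#5:2@95 #7x#3:3@100; bids=[-] asks=[#3:2@100 #6:2@100]
After op 8 [order #8] limit_buy(price=97, qty=7): fills=none; bids=[#8:7@97] asks=[#3:2@100 #6:2@100]

Answer: bid=- ask=-
bid=103 ask=-
bid=- ask=100
bid=- ask=95
bid=- ask=95
bid=- ask=95
bid=- ask=100
bid=97 ask=100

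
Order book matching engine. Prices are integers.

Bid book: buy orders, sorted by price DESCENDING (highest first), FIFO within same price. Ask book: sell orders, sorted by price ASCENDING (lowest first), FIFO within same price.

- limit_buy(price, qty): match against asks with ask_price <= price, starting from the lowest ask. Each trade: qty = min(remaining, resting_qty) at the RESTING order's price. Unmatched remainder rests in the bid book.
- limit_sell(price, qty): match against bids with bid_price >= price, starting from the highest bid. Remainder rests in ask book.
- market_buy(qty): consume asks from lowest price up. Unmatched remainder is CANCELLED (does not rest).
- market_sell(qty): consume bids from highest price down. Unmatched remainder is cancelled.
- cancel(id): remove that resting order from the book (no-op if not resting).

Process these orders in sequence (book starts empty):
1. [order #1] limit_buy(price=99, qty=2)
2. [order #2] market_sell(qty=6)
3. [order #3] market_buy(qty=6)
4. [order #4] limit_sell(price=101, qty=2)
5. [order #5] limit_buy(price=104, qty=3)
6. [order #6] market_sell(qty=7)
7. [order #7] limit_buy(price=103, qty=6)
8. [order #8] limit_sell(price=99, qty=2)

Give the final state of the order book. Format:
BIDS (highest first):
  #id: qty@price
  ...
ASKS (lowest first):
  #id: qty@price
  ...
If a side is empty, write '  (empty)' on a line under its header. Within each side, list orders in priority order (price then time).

After op 1 [order #1] limit_buy(price=99, qty=2): fills=none; bids=[#1:2@99] asks=[-]
After op 2 [order #2] market_sell(qty=6): fills=#1x#2:2@99; bids=[-] asks=[-]
After op 3 [order #3] market_buy(qty=6): fills=none; bids=[-] asks=[-]
After op 4 [order #4] limit_sell(price=101, qty=2): fills=none; bids=[-] asks=[#4:2@101]
After op 5 [order #5] limit_buy(price=104, qty=3): fills=#5x#4:2@101; bids=[#5:1@104] asks=[-]
After op 6 [order #6] market_sell(qty=7): fills=#5x#6:1@104; bids=[-] asks=[-]
After op 7 [order #7] limit_buy(price=103, qty=6): fills=none; bids=[#7:6@103] asks=[-]
After op 8 [order #8] limit_sell(price=99, qty=2): fills=#7x#8:2@103; bids=[#7:4@103] asks=[-]

Answer: BIDS (highest first):
  #7: 4@103
ASKS (lowest first):
  (empty)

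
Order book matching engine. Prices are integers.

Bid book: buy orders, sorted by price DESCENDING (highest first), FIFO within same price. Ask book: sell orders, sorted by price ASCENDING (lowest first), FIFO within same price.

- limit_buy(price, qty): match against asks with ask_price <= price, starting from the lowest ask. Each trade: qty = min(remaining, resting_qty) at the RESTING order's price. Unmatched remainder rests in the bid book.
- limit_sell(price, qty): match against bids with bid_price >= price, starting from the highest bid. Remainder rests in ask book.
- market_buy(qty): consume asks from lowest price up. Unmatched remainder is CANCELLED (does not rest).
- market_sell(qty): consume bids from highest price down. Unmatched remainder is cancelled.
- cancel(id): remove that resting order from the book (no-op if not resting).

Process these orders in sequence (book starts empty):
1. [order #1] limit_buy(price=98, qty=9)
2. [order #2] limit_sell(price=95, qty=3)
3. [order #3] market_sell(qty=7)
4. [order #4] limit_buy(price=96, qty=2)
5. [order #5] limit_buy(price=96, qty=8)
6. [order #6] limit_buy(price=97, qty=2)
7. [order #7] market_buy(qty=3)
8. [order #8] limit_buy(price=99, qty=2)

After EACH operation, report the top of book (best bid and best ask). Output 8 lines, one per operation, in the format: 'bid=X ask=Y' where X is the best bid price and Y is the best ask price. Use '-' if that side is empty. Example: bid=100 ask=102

Answer: bid=98 ask=-
bid=98 ask=-
bid=- ask=-
bid=96 ask=-
bid=96 ask=-
bid=97 ask=-
bid=97 ask=-
bid=99 ask=-

Derivation:
After op 1 [order #1] limit_buy(price=98, qty=9): fills=none; bids=[#1:9@98] asks=[-]
After op 2 [order #2] limit_sell(price=95, qty=3): fills=#1x#2:3@98; bids=[#1:6@98] asks=[-]
After op 3 [order #3] market_sell(qty=7): fills=#1x#3:6@98; bids=[-] asks=[-]
After op 4 [order #4] limit_buy(price=96, qty=2): fills=none; bids=[#4:2@96] asks=[-]
After op 5 [order #5] limit_buy(price=96, qty=8): fills=none; bids=[#4:2@96 #5:8@96] asks=[-]
After op 6 [order #6] limit_buy(price=97, qty=2): fills=none; bids=[#6:2@97 #4:2@96 #5:8@96] asks=[-]
After op 7 [order #7] market_buy(qty=3): fills=none; bids=[#6:2@97 #4:2@96 #5:8@96] asks=[-]
After op 8 [order #8] limit_buy(price=99, qty=2): fills=none; bids=[#8:2@99 #6:2@97 #4:2@96 #5:8@96] asks=[-]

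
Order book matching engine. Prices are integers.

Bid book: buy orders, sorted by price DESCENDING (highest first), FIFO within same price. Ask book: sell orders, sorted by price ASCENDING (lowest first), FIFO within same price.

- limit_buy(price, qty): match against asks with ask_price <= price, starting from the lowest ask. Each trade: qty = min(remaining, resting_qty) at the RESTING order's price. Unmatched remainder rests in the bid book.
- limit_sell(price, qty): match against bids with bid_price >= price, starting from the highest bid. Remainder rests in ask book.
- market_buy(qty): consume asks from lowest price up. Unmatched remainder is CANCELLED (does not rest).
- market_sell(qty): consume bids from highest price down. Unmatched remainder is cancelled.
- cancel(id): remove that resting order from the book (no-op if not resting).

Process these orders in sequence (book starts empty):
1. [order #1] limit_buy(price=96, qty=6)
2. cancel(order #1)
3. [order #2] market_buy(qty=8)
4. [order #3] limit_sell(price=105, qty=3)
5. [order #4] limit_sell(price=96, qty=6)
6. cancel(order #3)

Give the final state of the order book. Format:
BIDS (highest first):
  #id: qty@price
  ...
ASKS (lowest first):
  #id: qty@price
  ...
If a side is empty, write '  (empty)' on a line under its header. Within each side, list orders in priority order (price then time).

After op 1 [order #1] limit_buy(price=96, qty=6): fills=none; bids=[#1:6@96] asks=[-]
After op 2 cancel(order #1): fills=none; bids=[-] asks=[-]
After op 3 [order #2] market_buy(qty=8): fills=none; bids=[-] asks=[-]
After op 4 [order #3] limit_sell(price=105, qty=3): fills=none; bids=[-] asks=[#3:3@105]
After op 5 [order #4] limit_sell(price=96, qty=6): fills=none; bids=[-] asks=[#4:6@96 #3:3@105]
After op 6 cancel(order #3): fills=none; bids=[-] asks=[#4:6@96]

Answer: BIDS (highest first):
  (empty)
ASKS (lowest first):
  #4: 6@96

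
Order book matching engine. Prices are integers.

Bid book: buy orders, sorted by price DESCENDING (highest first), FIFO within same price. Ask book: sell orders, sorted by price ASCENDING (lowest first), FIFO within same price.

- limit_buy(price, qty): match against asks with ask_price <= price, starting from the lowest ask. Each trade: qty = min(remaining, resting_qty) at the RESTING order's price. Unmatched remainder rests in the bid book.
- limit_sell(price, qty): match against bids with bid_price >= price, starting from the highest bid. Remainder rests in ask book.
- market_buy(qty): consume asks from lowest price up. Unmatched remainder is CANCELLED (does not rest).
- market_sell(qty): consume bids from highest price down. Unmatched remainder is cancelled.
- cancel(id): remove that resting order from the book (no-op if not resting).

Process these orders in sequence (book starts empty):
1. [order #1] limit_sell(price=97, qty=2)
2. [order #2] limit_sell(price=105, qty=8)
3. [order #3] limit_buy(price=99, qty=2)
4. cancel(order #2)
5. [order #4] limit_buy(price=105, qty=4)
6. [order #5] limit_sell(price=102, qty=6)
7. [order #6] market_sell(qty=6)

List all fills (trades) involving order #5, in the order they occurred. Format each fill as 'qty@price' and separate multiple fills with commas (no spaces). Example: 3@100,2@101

After op 1 [order #1] limit_sell(price=97, qty=2): fills=none; bids=[-] asks=[#1:2@97]
After op 2 [order #2] limit_sell(price=105, qty=8): fills=none; bids=[-] asks=[#1:2@97 #2:8@105]
After op 3 [order #3] limit_buy(price=99, qty=2): fills=#3x#1:2@97; bids=[-] asks=[#2:8@105]
After op 4 cancel(order #2): fills=none; bids=[-] asks=[-]
After op 5 [order #4] limit_buy(price=105, qty=4): fills=none; bids=[#4:4@105] asks=[-]
After op 6 [order #5] limit_sell(price=102, qty=6): fills=#4x#5:4@105; bids=[-] asks=[#5:2@102]
After op 7 [order #6] market_sell(qty=6): fills=none; bids=[-] asks=[#5:2@102]

Answer: 4@105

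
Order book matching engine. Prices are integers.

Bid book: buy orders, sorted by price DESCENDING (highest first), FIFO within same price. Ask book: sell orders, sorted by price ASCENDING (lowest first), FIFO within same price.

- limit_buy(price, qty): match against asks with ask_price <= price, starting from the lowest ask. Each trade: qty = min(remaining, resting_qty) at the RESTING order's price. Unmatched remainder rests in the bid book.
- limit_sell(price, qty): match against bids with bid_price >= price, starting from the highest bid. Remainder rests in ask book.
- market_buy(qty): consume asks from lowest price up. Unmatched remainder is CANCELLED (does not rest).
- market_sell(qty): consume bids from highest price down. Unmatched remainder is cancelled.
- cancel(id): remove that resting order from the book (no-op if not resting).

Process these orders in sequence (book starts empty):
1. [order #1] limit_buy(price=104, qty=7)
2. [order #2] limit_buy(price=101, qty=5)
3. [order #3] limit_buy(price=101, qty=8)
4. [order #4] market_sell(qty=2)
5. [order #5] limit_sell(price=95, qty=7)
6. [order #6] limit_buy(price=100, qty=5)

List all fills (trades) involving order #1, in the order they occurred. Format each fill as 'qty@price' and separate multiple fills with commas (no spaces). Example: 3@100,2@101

Answer: 2@104,5@104

Derivation:
After op 1 [order #1] limit_buy(price=104, qty=7): fills=none; bids=[#1:7@104] asks=[-]
After op 2 [order #2] limit_buy(price=101, qty=5): fills=none; bids=[#1:7@104 #2:5@101] asks=[-]
After op 3 [order #3] limit_buy(price=101, qty=8): fills=none; bids=[#1:7@104 #2:5@101 #3:8@101] asks=[-]
After op 4 [order #4] market_sell(qty=2): fills=#1x#4:2@104; bids=[#1:5@104 #2:5@101 #3:8@101] asks=[-]
After op 5 [order #5] limit_sell(price=95, qty=7): fills=#1x#5:5@104 #2x#5:2@101; bids=[#2:3@101 #3:8@101] asks=[-]
After op 6 [order #6] limit_buy(price=100, qty=5): fills=none; bids=[#2:3@101 #3:8@101 #6:5@100] asks=[-]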